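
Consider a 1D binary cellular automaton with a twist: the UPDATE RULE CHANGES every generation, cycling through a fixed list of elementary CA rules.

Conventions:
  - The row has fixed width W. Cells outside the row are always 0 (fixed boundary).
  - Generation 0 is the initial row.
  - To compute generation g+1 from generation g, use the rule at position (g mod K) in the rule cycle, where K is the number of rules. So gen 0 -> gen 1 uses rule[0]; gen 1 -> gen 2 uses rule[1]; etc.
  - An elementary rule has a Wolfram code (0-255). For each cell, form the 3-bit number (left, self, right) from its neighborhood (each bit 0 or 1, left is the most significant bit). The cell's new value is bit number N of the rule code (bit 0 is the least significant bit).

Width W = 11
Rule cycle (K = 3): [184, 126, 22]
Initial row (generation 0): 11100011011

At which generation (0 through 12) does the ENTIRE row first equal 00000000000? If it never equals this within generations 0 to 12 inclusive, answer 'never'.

Gen 0: 11100011011
Gen 1 (rule 184): 11010010110
Gen 2 (rule 126): 11111111111
Gen 3 (rule 22): 00000000000
Gen 4 (rule 184): 00000000000
Gen 5 (rule 126): 00000000000
Gen 6 (rule 22): 00000000000
Gen 7 (rule 184): 00000000000
Gen 8 (rule 126): 00000000000
Gen 9 (rule 22): 00000000000
Gen 10 (rule 184): 00000000000
Gen 11 (rule 126): 00000000000
Gen 12 (rule 22): 00000000000

Answer: 3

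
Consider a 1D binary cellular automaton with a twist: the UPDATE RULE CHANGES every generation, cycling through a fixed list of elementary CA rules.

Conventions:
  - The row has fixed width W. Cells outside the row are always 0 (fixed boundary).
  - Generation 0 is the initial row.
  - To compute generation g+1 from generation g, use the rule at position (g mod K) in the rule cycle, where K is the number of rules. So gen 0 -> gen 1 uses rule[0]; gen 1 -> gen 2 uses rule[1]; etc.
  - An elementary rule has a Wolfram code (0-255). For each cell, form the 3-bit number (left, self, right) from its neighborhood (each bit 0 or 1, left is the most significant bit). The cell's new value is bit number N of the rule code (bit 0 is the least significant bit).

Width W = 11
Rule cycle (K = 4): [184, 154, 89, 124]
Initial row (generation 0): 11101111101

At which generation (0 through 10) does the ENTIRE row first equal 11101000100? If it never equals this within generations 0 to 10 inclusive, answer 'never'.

Answer: never

Derivation:
Gen 0: 11101111101
Gen 1 (rule 184): 11011111010
Gen 2 (rule 154): 10011110001
Gen 3 (rule 89): 01010011100
Gen 4 (rule 124): 01111010110
Gen 5 (rule 184): 01110101101
Gen 6 (rule 154): 11100001000
Gen 7 (rule 89): 10111100111
Gen 8 (rule 124): 11100110101
Gen 9 (rule 184): 11010101010
Gen 10 (rule 154): 10000000001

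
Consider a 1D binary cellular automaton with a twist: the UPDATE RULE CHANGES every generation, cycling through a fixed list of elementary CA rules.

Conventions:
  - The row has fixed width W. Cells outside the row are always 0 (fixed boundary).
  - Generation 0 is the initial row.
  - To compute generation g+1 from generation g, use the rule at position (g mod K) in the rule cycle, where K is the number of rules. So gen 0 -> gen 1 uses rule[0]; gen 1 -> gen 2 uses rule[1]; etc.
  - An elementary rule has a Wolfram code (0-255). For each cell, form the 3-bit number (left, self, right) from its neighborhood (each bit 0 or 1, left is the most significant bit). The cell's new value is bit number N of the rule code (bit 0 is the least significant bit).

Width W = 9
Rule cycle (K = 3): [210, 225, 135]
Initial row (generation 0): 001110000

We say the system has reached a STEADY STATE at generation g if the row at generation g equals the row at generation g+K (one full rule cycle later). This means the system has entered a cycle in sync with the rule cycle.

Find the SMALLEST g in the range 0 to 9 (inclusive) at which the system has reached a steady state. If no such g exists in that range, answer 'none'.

Answer: 8

Derivation:
Gen 0: 001110000
Gen 1 (rule 210): 010111000
Gen 2 (rule 225): 001011011
Gen 3 (rule 135): 111000000
Gen 4 (rule 210): 011100000
Gen 5 (rule 225): 001101111
Gen 6 (rule 135): 110000110
Gen 7 (rule 210): 011001011
Gen 8 (rule 225): 001000101
Gen 9 (rule 135): 111011101
Gen 10 (rule 210): 011001100
Gen 11 (rule 225): 001000101
Gen 12 (rule 135): 111011101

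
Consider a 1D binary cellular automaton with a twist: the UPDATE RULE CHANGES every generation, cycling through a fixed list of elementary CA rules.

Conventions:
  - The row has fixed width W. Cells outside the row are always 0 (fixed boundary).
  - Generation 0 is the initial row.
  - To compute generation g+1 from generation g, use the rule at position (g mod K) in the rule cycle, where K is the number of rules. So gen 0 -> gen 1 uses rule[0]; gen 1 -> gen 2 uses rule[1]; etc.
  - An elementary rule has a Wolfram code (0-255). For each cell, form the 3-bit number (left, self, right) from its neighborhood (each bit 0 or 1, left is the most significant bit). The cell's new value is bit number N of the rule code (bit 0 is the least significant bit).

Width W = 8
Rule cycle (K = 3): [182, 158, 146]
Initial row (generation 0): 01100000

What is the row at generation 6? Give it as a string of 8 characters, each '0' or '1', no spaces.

Gen 0: 01100000
Gen 1 (rule 182): 10010000
Gen 2 (rule 158): 11111000
Gen 3 (rule 146): 01110100
Gen 4 (rule 182): 10101110
Gen 5 (rule 158): 10101101
Gen 6 (rule 146): 00000000

Answer: 00000000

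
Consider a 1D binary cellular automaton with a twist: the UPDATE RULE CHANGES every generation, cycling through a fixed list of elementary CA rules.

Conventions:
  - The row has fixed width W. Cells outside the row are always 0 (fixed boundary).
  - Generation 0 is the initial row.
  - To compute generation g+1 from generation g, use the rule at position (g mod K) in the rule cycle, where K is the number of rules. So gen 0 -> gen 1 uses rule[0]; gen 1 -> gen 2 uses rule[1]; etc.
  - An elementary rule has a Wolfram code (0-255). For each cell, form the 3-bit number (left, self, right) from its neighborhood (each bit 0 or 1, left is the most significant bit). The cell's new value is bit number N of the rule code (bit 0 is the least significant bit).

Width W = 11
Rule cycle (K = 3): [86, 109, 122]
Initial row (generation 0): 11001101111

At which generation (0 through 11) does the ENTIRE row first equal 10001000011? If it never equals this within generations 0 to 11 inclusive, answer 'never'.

Answer: 10

Derivation:
Gen 0: 11001101111
Gen 1 (rule 86): 01110100001
Gen 2 (rule 109): 01011101101
Gen 3 (rule 122): 10110111110
Gen 4 (rule 86): 10010000011
Gen 5 (rule 109): 10010111011
Gen 6 (rule 122): 01101101111
Gen 7 (rule 86): 10100100001
Gen 8 (rule 109): 11100101101
Gen 9 (rule 122): 10111011110
Gen 10 (rule 86): 10001000011
Gen 11 (rule 109): 10101011011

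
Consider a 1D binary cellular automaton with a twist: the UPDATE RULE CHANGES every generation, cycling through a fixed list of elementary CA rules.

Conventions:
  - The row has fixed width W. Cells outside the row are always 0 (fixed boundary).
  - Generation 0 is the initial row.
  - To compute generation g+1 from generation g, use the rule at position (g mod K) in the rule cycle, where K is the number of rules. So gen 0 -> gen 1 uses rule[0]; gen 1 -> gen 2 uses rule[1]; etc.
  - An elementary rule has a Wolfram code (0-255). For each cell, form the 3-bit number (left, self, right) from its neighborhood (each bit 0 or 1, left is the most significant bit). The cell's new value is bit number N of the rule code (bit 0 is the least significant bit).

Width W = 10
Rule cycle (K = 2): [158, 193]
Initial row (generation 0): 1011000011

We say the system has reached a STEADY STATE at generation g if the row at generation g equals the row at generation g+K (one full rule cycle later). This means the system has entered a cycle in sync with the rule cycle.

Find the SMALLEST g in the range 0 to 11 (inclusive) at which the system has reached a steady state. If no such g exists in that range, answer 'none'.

Answer: none

Derivation:
Gen 0: 1011000011
Gen 1 (rule 158): 1010100110
Gen 2 (rule 193): 0000000010
Gen 3 (rule 158): 0000000111
Gen 4 (rule 193): 1111110011
Gen 5 (rule 158): 1111101110
Gen 6 (rule 193): 0111100110
Gen 7 (rule 158): 1111011101
Gen 8 (rule 193): 0111001100
Gen 9 (rule 158): 1110111010
Gen 10 (rule 193): 0110011000
Gen 11 (rule 158): 1101110100
Gen 12 (rule 193): 0100110001
Gen 13 (rule 158): 1111101011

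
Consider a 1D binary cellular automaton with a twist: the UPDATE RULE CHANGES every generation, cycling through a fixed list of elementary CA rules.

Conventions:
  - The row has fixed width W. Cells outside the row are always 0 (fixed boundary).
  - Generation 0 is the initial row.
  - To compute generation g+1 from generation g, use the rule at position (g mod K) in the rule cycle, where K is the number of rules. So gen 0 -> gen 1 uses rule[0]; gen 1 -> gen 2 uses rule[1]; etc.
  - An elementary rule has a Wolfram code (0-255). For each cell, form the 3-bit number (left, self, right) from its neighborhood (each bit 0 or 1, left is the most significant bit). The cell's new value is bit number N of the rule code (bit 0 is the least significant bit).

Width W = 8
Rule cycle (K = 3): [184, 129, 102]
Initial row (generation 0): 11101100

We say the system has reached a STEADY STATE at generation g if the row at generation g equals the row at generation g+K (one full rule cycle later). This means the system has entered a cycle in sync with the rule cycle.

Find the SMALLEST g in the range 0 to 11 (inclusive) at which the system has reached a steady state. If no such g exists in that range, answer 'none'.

Gen 0: 11101100
Gen 1 (rule 184): 11011010
Gen 2 (rule 129): 00000000
Gen 3 (rule 102): 00000000
Gen 4 (rule 184): 00000000
Gen 5 (rule 129): 11111111
Gen 6 (rule 102): 00000001
Gen 7 (rule 184): 00000000
Gen 8 (rule 129): 11111111
Gen 9 (rule 102): 00000001
Gen 10 (rule 184): 00000000
Gen 11 (rule 129): 11111111
Gen 12 (rule 102): 00000001
Gen 13 (rule 184): 00000000
Gen 14 (rule 129): 11111111

Answer: 4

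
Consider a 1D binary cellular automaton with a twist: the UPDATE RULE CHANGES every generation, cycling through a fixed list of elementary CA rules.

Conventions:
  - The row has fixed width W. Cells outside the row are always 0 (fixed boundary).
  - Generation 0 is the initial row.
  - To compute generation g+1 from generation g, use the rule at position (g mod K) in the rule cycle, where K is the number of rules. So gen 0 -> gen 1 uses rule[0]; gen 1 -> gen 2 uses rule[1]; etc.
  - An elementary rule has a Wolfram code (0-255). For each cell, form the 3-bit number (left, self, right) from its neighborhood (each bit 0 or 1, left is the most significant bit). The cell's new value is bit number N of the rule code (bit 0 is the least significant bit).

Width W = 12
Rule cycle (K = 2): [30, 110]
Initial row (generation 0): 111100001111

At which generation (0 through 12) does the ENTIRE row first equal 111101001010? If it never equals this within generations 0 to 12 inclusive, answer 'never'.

Answer: 5

Derivation:
Gen 0: 111100001111
Gen 1 (rule 30): 100010011000
Gen 2 (rule 110): 100110111000
Gen 3 (rule 30): 111100100100
Gen 4 (rule 110): 100101101100
Gen 5 (rule 30): 111101001010
Gen 6 (rule 110): 100111011110
Gen 7 (rule 30): 111100010001
Gen 8 (rule 110): 100100110011
Gen 9 (rule 30): 111111101110
Gen 10 (rule 110): 100000111010
Gen 11 (rule 30): 110001100011
Gen 12 (rule 110): 110011100111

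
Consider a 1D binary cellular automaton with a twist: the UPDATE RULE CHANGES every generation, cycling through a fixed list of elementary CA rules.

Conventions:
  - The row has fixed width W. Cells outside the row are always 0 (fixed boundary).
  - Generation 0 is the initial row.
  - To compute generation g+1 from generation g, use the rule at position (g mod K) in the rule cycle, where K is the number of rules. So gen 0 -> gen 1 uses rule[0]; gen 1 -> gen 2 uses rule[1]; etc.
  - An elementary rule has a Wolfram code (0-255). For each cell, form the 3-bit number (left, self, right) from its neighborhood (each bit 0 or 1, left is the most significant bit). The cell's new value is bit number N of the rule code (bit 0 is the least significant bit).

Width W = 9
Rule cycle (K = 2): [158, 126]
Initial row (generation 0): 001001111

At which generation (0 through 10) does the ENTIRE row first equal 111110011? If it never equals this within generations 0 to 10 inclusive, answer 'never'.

Answer: 10

Derivation:
Gen 0: 001001111
Gen 1 (rule 158): 011111110
Gen 2 (rule 126): 110000011
Gen 3 (rule 158): 101000110
Gen 4 (rule 126): 111101111
Gen 5 (rule 158): 111001110
Gen 6 (rule 126): 101111011
Gen 7 (rule 158): 101110010
Gen 8 (rule 126): 111011111
Gen 9 (rule 158): 110011110
Gen 10 (rule 126): 111110011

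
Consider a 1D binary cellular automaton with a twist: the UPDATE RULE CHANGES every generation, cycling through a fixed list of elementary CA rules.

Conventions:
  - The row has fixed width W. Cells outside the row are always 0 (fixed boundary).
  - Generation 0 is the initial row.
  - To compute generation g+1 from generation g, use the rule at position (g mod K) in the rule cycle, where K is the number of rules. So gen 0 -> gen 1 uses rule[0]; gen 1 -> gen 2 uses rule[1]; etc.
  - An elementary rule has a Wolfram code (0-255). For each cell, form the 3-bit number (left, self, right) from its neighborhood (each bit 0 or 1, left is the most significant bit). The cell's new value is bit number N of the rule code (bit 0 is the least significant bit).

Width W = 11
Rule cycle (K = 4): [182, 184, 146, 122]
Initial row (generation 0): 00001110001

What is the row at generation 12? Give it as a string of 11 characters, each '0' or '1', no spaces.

Gen 0: 00001110001
Gen 1 (rule 182): 00010101011
Gen 2 (rule 184): 00001010110
Gen 3 (rule 146): 00010000001
Gen 4 (rule 122): 00101000010
Gen 5 (rule 182): 01111100111
Gen 6 (rule 184): 01111010110
Gen 7 (rule 146): 10110000001
Gen 8 (rule 122): 01111000010
Gen 9 (rule 182): 10110100111
Gen 10 (rule 184): 01101010110
Gen 11 (rule 146): 10000000001
Gen 12 (rule 122): 01000000010

Answer: 01000000010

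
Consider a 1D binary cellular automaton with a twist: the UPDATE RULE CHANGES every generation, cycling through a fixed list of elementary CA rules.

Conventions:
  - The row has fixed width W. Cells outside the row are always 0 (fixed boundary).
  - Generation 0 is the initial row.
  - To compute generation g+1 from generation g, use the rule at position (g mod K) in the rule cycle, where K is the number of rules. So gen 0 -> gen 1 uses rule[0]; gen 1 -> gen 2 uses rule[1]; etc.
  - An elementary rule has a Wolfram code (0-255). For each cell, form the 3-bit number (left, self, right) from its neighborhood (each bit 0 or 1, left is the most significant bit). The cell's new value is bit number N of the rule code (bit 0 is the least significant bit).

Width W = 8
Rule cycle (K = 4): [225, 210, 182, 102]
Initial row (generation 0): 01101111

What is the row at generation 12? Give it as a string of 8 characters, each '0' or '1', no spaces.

Answer: 00000010

Derivation:
Gen 0: 01101111
Gen 1 (rule 225): 00110111
Gen 2 (rule 210): 01010011
Gen 3 (rule 182): 11111100
Gen 4 (rule 102): 00000100
Gen 5 (rule 225): 11110001
Gen 6 (rule 210): 01111010
Gen 7 (rule 182): 10110111
Gen 8 (rule 102): 11011001
Gen 9 (rule 225): 01101000
Gen 10 (rule 210): 10100100
Gen 11 (rule 182): 11111110
Gen 12 (rule 102): 00000010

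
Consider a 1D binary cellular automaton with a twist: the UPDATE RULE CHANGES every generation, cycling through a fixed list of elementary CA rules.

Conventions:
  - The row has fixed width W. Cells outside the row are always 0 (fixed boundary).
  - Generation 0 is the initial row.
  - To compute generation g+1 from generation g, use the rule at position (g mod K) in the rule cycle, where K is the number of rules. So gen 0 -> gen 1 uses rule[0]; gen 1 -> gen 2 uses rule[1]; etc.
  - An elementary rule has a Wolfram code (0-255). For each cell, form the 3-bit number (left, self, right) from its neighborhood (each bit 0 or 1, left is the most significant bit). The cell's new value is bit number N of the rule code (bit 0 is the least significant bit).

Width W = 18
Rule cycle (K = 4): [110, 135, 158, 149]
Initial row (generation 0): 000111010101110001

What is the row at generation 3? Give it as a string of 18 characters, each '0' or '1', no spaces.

Answer: 101001111101110110

Derivation:
Gen 0: 000111010101110001
Gen 1 (rule 110): 001101111111010011
Gen 2 (rule 135): 110000111110010100
Gen 3 (rule 158): 101001111101110110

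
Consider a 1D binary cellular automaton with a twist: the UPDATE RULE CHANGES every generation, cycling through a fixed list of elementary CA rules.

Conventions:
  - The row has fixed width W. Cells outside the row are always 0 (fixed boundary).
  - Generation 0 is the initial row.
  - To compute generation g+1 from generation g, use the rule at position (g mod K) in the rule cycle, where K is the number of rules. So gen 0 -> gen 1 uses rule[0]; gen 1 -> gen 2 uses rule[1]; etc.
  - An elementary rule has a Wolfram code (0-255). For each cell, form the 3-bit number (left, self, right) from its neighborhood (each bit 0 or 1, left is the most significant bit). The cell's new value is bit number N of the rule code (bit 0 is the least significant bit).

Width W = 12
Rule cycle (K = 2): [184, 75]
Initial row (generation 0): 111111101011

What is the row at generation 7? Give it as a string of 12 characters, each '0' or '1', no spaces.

Gen 0: 111111101011
Gen 1 (rule 184): 111111010110
Gen 2 (rule 75): 100001000110
Gen 3 (rule 184): 010000100101
Gen 4 (rule 75): 100111001000
Gen 5 (rule 184): 010110100100
Gen 6 (rule 75): 100110001001
Gen 7 (rule 184): 010101000100

Answer: 010101000100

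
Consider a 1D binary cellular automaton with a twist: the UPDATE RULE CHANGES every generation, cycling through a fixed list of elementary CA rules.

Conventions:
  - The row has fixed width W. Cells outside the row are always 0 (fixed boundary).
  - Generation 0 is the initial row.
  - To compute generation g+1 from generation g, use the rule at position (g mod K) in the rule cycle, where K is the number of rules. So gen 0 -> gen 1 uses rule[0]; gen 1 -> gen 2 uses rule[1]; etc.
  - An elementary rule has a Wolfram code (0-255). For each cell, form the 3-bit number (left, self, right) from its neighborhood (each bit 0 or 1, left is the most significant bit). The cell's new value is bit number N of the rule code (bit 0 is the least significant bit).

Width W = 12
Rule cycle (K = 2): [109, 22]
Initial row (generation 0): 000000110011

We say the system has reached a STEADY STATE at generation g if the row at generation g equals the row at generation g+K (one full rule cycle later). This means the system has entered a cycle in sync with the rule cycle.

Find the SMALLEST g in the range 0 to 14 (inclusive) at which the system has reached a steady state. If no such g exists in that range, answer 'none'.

Answer: 4

Derivation:
Gen 0: 000000110011
Gen 1 (rule 109): 111110110011
Gen 2 (rule 22): 000000001100
Gen 3 (rule 109): 111111101101
Gen 4 (rule 22): 000000000001
Gen 5 (rule 109): 111111111101
Gen 6 (rule 22): 000000000001
Gen 7 (rule 109): 111111111101
Gen 8 (rule 22): 000000000001
Gen 9 (rule 109): 111111111101
Gen 10 (rule 22): 000000000001
Gen 11 (rule 109): 111111111101
Gen 12 (rule 22): 000000000001
Gen 13 (rule 109): 111111111101
Gen 14 (rule 22): 000000000001
Gen 15 (rule 109): 111111111101
Gen 16 (rule 22): 000000000001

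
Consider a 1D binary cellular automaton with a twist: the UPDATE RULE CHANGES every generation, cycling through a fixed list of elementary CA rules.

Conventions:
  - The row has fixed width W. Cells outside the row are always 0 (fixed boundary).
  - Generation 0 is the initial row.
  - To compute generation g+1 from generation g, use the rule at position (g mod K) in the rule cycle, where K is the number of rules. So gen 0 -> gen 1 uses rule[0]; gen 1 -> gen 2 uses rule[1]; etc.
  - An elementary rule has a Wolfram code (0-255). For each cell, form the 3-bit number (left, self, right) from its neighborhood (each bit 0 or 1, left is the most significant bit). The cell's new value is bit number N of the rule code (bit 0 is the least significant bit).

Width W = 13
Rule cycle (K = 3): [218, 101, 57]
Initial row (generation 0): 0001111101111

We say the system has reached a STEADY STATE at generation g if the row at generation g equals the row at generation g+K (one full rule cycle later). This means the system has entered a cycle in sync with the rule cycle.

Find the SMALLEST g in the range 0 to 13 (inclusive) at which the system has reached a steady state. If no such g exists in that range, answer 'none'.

Gen 0: 0001111101111
Gen 1 (rule 218): 0011111101111
Gen 2 (rule 101): 1000000110001
Gen 3 (rule 57): 0111110101100
Gen 4 (rule 218): 1111110001110
Gen 5 (rule 101): 0000010100010
Gen 6 (rule 57): 1111001011001
Gen 7 (rule 218): 1111110011110
Gen 8 (rule 101): 0000010000010
Gen 9 (rule 57): 1111001111001
Gen 10 (rule 218): 1111111111110
Gen 11 (rule 101): 0000000000010
Gen 12 (rule 57): 1111111111001
Gen 13 (rule 218): 1111111111110
Gen 14 (rule 101): 0000000000010
Gen 15 (rule 57): 1111111111001
Gen 16 (rule 218): 1111111111110

Answer: 10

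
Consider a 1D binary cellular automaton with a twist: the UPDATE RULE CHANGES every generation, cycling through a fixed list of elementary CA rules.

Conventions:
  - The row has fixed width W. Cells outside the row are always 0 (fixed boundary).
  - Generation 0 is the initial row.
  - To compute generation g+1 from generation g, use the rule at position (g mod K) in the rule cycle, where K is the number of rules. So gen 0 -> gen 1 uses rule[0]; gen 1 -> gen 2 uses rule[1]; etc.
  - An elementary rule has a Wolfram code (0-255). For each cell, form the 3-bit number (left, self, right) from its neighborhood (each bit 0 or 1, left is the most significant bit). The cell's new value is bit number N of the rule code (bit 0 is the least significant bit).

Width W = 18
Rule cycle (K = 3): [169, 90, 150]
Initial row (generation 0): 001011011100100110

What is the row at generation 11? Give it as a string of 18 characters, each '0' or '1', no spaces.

Answer: 010001000101100011

Derivation:
Gen 0: 001011011100100110
Gen 1 (rule 169): 100110111000000100
Gen 2 (rule 90): 011110101100001010
Gen 3 (rule 150): 101100100010011011
Gen 4 (rule 169): 011000001000010110
Gen 5 (rule 90): 111100010100100111
Gen 6 (rule 150): 011010110111111010
Gen 7 (rule 169): 010101101111110100
Gen 8 (rule 90): 100001101000010010
Gen 9 (rule 150): 110010001100111111
Gen 10 (rule 169): 100000101000111110
Gen 11 (rule 90): 010001000101100011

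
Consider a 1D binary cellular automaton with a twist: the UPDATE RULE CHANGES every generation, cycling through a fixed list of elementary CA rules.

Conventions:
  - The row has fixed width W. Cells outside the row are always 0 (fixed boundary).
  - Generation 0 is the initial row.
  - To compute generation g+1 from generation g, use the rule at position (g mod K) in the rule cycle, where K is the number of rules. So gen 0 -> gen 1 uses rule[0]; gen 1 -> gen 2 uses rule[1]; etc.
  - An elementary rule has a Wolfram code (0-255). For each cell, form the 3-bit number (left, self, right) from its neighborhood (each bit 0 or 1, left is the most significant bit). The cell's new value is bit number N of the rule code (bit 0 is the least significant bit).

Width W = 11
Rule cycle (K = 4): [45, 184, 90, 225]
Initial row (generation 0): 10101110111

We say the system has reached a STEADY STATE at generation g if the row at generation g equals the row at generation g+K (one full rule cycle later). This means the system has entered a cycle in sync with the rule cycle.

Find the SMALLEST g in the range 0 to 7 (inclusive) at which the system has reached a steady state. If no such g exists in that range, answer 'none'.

Answer: none

Derivation:
Gen 0: 10101110111
Gen 1 (rule 45): 11111001100
Gen 2 (rule 184): 11110101010
Gen 3 (rule 90): 10010000001
Gen 4 (rule 225): 00000111100
Gen 5 (rule 45): 11110100001
Gen 6 (rule 184): 11101010000
Gen 7 (rule 90): 10100001000
Gen 8 (rule 225): 01001100011
Gen 9 (rule 45): 01001001010
Gen 10 (rule 184): 00100100101
Gen 11 (rule 90): 01011011000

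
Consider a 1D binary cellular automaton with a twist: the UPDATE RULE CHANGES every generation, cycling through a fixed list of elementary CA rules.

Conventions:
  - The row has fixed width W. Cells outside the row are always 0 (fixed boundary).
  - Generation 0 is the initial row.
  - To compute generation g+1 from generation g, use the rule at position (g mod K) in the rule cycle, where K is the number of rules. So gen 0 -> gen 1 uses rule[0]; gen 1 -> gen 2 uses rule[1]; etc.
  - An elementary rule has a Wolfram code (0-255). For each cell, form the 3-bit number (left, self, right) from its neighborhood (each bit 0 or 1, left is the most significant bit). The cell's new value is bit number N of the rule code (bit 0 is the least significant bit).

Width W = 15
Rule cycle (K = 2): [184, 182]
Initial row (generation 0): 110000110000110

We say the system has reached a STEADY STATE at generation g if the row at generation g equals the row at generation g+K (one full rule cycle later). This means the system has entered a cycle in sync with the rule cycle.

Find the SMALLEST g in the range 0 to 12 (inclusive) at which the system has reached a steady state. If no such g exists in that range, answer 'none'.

Gen 0: 110000110000110
Gen 1 (rule 184): 101000101000101
Gen 2 (rule 182): 111101111101111
Gen 3 (rule 184): 111011111011110
Gen 4 (rule 182): 010101110101101
Gen 5 (rule 184): 001011101011010
Gen 6 (rule 182): 011101011100111
Gen 7 (rule 184): 011010111010110
Gen 8 (rule 182): 100111010111001
Gen 9 (rule 184): 010110101110100
Gen 10 (rule 182): 111001110101110
Gen 11 (rule 184): 110101101011101
Gen 12 (rule 182): 001110011101011
Gen 13 (rule 184): 001101011010110
Gen 14 (rule 182): 010011100111001

Answer: none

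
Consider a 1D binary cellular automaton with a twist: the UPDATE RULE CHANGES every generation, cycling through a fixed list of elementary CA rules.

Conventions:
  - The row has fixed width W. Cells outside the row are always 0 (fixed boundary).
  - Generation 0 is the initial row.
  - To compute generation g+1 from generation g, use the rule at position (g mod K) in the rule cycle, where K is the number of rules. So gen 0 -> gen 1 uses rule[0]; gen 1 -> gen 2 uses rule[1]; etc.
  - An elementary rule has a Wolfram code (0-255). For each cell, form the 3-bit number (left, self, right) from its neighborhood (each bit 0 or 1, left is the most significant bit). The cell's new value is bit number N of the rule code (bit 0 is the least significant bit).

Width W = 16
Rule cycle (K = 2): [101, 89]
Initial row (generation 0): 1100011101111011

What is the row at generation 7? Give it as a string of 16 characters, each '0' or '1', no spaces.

Gen 0: 1100011101111011
Gen 1 (rule 101): 0101000110001101
Gen 2 (rule 89): 0000110111101100
Gen 3 (rule 101): 1110011000110101
Gen 4 (rule 89): 1011011110110000
Gen 5 (rule 101): 1101100011010111
Gen 6 (rule 89): 1101111011000101
Gen 7 (rule 101): 0110001101010111

Answer: 0110001101010111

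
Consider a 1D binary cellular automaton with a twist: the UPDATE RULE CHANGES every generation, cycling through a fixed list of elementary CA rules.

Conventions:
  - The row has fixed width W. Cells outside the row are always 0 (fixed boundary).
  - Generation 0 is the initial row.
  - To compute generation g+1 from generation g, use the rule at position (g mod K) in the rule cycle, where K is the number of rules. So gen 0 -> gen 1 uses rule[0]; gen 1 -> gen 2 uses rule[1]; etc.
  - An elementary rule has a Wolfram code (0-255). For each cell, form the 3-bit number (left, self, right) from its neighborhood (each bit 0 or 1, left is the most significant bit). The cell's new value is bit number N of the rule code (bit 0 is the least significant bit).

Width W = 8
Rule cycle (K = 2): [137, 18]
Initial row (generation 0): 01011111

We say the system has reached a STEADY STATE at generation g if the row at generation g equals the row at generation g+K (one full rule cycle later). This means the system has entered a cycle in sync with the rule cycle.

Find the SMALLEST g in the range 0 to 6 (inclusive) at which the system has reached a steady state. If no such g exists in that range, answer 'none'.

Answer: 6

Derivation:
Gen 0: 01011111
Gen 1 (rule 137): 00011110
Gen 2 (rule 18): 00100001
Gen 3 (rule 137): 10001100
Gen 4 (rule 18): 01010010
Gen 5 (rule 137): 00000000
Gen 6 (rule 18): 00000000
Gen 7 (rule 137): 11111111
Gen 8 (rule 18): 00000000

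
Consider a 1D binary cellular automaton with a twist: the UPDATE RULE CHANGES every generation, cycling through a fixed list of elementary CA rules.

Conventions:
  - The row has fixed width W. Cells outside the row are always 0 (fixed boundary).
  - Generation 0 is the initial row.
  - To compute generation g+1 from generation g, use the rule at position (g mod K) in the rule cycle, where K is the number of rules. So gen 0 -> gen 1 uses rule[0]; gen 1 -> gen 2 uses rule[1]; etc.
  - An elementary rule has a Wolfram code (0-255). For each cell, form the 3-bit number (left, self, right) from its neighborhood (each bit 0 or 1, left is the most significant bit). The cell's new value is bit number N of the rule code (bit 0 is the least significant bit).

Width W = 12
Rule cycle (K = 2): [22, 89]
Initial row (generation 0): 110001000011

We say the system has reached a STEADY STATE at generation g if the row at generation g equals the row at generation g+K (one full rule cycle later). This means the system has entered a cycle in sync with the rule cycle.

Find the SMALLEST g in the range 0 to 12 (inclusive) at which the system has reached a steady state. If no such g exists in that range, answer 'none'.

Gen 0: 110001000011
Gen 1 (rule 22): 001011100100
Gen 2 (rule 89): 100010110011
Gen 3 (rule 22): 110110001100
Gen 4 (rule 89): 110111101111
Gen 5 (rule 22): 000000000000
Gen 6 (rule 89): 111111111111
Gen 7 (rule 22): 000000000000
Gen 8 (rule 89): 111111111111
Gen 9 (rule 22): 000000000000
Gen 10 (rule 89): 111111111111
Gen 11 (rule 22): 000000000000
Gen 12 (rule 89): 111111111111
Gen 13 (rule 22): 000000000000
Gen 14 (rule 89): 111111111111

Answer: 5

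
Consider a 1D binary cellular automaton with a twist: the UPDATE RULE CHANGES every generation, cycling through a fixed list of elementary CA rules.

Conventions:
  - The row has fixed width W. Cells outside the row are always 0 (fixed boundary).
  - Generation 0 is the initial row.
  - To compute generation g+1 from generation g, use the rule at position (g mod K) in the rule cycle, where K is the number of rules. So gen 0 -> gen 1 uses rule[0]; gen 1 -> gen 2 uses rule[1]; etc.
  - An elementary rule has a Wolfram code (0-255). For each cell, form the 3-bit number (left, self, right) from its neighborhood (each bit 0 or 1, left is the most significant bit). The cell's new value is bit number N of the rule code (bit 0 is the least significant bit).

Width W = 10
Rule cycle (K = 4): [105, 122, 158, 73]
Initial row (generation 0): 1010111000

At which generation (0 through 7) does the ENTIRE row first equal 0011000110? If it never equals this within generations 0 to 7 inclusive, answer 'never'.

Gen 0: 1010111000
Gen 1 (rule 105): 0101101011
Gen 2 (rule 122): 1011110111
Gen 3 (rule 158): 1011100110
Gen 4 (rule 73): 0010100110
Gen 5 (rule 105): 1001000110
Gen 6 (rule 122): 0110101111
Gen 7 (rule 158): 1100101110

Answer: never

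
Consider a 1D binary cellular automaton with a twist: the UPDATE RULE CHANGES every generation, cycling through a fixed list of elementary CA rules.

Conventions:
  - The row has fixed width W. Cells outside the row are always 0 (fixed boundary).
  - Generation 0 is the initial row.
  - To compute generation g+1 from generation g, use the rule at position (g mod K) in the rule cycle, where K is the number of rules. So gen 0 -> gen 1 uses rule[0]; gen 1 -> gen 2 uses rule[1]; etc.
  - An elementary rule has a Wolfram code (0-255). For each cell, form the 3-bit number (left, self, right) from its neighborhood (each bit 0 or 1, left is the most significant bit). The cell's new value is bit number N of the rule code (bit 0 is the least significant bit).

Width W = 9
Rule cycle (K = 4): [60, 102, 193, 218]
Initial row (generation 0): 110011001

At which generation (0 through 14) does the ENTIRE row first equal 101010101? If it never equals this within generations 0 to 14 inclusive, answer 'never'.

Answer: 1

Derivation:
Gen 0: 110011001
Gen 1 (rule 60): 101010101
Gen 2 (rule 102): 111111111
Gen 3 (rule 193): 011111111
Gen 4 (rule 218): 111111111
Gen 5 (rule 60): 100000000
Gen 6 (rule 102): 100000000
Gen 7 (rule 193): 001111111
Gen 8 (rule 218): 011111111
Gen 9 (rule 60): 010000000
Gen 10 (rule 102): 110000000
Gen 11 (rule 193): 010111111
Gen 12 (rule 218): 100111111
Gen 13 (rule 60): 110100000
Gen 14 (rule 102): 011100000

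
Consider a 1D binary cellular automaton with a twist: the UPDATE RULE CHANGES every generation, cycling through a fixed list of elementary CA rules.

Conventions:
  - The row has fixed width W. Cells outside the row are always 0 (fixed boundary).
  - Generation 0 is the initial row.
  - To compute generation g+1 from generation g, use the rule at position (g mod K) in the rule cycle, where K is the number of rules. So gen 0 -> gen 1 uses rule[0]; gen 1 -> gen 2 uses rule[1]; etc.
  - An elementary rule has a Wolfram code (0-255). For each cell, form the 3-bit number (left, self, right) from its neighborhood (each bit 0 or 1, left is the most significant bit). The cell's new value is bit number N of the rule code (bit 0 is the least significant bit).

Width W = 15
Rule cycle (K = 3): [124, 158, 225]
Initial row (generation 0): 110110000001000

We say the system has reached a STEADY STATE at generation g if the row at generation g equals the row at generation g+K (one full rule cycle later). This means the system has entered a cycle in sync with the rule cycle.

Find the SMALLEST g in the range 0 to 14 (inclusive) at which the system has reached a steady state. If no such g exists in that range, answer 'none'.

Gen 0: 110110000001000
Gen 1 (rule 124): 111111000001100
Gen 2 (rule 158): 111110100011010
Gen 3 (rule 225): 011111001001100
Gen 4 (rule 124): 010001101101110
Gen 5 (rule 158): 111011001001101
Gen 6 (rule 225): 011101000000110
Gen 7 (rule 124): 010111100000111
Gen 8 (rule 158): 110111010001110
Gen 9 (rule 225): 011011100100110
Gen 10 (rule 124): 011110110110111
Gen 11 (rule 158): 111100100100110
Gen 12 (rule 225): 011100000000010
Gen 13 (rule 124): 010110000000011
Gen 14 (rule 158): 110101000000110
Gen 15 (rule 225): 011010011110010
Gen 16 (rule 124): 011111010011011
Gen 17 (rule 158): 111110011110010

Answer: none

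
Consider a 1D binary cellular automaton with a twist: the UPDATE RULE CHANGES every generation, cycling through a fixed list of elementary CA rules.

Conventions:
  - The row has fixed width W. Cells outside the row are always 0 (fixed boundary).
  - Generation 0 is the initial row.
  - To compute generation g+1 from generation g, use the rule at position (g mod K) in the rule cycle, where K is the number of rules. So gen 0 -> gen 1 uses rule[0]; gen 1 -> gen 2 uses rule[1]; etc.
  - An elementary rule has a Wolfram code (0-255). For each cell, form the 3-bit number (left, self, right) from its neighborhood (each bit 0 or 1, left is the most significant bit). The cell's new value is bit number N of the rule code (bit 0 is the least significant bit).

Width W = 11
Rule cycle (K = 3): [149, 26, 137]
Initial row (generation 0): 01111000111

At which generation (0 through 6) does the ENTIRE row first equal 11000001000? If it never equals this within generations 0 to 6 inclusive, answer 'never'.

Answer: 5

Derivation:
Gen 0: 01111000111
Gen 1 (rule 149): 00110110010
Gen 2 (rule 26): 01100101101
Gen 3 (rule 137): 01000001000
Gen 4 (rule 149): 01111101111
Gen 5 (rule 26): 11000001000
Gen 6 (rule 137): 10011100011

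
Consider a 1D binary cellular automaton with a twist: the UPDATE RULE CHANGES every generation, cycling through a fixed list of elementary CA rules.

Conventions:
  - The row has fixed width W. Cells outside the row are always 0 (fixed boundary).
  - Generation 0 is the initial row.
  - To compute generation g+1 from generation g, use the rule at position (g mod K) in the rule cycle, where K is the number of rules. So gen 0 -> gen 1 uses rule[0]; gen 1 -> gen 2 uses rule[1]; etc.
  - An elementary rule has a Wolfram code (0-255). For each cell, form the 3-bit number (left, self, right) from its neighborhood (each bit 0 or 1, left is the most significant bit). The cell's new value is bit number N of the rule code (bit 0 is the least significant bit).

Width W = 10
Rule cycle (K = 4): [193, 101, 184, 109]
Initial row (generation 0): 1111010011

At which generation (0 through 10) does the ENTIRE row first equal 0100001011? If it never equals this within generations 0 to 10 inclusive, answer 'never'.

Gen 0: 1111010011
Gen 1 (rule 193): 0111000001
Gen 2 (rule 101): 0001011101
Gen 3 (rule 184): 0000111010
Gen 4 (rule 109): 1110101110
Gen 5 (rule 193): 0110000110
Gen 6 (rule 101): 0010110010
Gen 7 (rule 184): 0001101001
Gen 8 (rule 109): 1101111001
Gen 9 (rule 193): 0100111000
Gen 10 (rule 101): 0100001011

Answer: 10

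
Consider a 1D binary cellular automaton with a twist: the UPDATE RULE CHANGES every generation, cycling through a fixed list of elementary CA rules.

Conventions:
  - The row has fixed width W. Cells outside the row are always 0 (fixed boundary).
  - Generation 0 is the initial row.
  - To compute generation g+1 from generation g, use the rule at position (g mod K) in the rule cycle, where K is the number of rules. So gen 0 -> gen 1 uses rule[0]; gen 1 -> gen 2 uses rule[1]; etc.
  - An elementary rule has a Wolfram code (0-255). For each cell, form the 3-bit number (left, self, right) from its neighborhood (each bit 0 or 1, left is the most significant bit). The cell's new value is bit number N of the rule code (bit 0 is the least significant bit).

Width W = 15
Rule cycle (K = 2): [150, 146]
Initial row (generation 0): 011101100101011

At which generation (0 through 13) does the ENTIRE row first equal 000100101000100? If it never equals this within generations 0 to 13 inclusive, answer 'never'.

Gen 0: 011101100101011
Gen 1 (rule 150): 101000011101000
Gen 2 (rule 146): 000100101000100
Gen 3 (rule 150): 001111101101110
Gen 4 (rule 146): 010111000000101
Gen 5 (rule 150): 110010100001101
Gen 6 (rule 146): 001100010010000
Gen 7 (rule 150): 010010111111000
Gen 8 (rule 146): 101100011110100
Gen 9 (rule 150): 100010101100110
Gen 10 (rule 146): 010100000011001
Gen 11 (rule 150): 110110000100111
Gen 12 (rule 146): 000001001011010
Gen 13 (rule 150): 000011111000011

Answer: 2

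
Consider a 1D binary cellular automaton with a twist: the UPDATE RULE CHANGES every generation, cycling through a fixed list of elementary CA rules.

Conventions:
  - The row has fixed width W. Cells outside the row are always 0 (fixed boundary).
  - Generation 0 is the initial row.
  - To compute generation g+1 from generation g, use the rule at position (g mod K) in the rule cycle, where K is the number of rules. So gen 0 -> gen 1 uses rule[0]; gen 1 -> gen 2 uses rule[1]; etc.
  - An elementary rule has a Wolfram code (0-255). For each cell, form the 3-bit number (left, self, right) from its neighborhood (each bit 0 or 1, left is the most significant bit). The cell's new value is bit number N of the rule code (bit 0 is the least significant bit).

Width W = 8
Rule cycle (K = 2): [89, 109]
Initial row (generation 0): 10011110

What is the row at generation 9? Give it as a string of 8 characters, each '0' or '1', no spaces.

Answer: 11010100

Derivation:
Gen 0: 10011110
Gen 1 (rule 89): 01010011
Gen 2 (rule 109): 01110011
Gen 3 (rule 89): 01011011
Gen 4 (rule 109): 01111111
Gen 5 (rule 89): 01000001
Gen 6 (rule 109): 01011101
Gen 7 (rule 89): 00010100
Gen 8 (rule 109): 11011101
Gen 9 (rule 89): 11010100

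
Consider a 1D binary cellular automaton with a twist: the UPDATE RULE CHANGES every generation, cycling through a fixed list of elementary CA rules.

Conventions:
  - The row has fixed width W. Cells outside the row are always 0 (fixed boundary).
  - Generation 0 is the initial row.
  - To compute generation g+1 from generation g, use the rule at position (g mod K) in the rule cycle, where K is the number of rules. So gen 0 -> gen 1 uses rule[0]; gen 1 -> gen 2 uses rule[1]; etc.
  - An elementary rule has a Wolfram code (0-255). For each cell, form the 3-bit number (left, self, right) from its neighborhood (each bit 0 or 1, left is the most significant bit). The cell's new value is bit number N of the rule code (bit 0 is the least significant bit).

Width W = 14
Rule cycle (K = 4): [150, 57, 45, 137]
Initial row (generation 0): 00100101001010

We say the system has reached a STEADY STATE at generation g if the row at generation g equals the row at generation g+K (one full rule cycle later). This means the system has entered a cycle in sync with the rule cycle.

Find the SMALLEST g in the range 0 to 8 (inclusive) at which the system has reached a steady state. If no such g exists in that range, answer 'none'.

Answer: none

Derivation:
Gen 0: 00100101001010
Gen 1 (rule 150): 01111101111011
Gen 2 (rule 57): 01000011000110
Gen 3 (rule 45): 01011010010100
Gen 4 (rule 137): 00010000000001
Gen 5 (rule 150): 00111000000011
Gen 6 (rule 57): 10100111111010
Gen 7 (rule 45): 11100100000110
Gen 8 (rule 137): 11000001110100
Gen 9 (rule 150): 00100010100110
Gen 10 (rule 57): 10011001010101
Gen 11 (rule 45): 10010001111111
Gen 12 (rule 137): 00000101111110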